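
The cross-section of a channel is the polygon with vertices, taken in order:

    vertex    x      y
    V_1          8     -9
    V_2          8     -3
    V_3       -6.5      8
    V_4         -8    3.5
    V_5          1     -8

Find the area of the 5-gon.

124.625

Apply Gauss's area formula: 2A = Σ (x_i·y_{i+1} − x_{i+1}·y_i), indices taken mod 5.
V_1→V_2: (8)(-3) − (8)(-9) = 48
V_2→V_3: (8)(8) − (-6.5)(-3) = 44.5
V_3→V_4: (-6.5)(3.5) − (-8)(8) = 41.25
V_4→V_5: (-8)(-8) − (1)(3.5) = 60.5
V_5→V_1: (1)(-9) − (8)(-8) = 55
Σ = 249.25
Area = |Σ|/2 = 124.625.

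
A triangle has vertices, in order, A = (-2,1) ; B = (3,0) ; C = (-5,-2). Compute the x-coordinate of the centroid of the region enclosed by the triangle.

-4/3

Apply the surveyor's formula. First the cross-terms c_i = x_i·y_{i+1} − x_{i+1}·y_i:
  -3, -6, -9  ⇒  2A = -18, A = -9.
Then Σ (x_i + x_{i+1})·c_i = 72, so x̄ = 72 / (6·(-9)) = -4/3.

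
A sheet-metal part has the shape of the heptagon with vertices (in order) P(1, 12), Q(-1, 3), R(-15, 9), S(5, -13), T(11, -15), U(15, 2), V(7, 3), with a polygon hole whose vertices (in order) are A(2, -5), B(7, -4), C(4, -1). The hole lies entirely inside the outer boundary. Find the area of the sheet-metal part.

305

Outer boundary:
Apply the shoelace (surveyor's) formula: 2A = Σ (x_i·y_{i+1} − x_{i+1}·y_i), indices taken mod 7.
P→Q: (1)(3) − (-1)(12) = 15
Q→R: (-1)(9) − (-15)(3) = 36
R→S: (-15)(-13) − (5)(9) = 150
S→T: (5)(-15) − (11)(-13) = 68
T→U: (11)(2) − (15)(-15) = 247
U→V: (15)(3) − (7)(2) = 31
V→P: (7)(12) − (1)(3) = 81
Σ = 628
Area = |Σ|/2 = 314.
Hole:
Apply Gauss's area formula: 2A = Σ (x_i·y_{i+1} − x_{i+1}·y_i), indices taken mod 3.
Σ = (27) + (9) + (-18) = 18
Area = |Σ|/2 = 9.
Net area = 314 − 9 = 305.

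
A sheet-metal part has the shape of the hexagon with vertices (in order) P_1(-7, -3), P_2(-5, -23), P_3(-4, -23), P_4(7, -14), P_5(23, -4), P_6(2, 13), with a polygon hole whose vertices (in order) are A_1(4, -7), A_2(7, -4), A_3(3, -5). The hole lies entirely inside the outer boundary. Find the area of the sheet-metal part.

531.5

Outer boundary:
Σ = (146) + (23) + (217) + (294) + (307) + (85) = 1072
Area = |Σ|/2 = 536.
Hole:
Apply the shoelace (surveyor's) formula: 2A = Σ (x_i·y_{i+1} − x_{i+1}·y_i), indices taken mod 3.
Σ = (33) + (-23) + (-1) = 9
Area = |Σ|/2 = 4.5.
Net area = 536 − 4.5 = 531.5.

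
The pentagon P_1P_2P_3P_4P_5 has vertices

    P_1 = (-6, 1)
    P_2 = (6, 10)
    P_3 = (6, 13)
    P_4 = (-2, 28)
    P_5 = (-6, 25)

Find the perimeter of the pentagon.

64

|P_1P_2| = √((12)² + (9)²) = √225 = 15
|P_2P_3| = √((0)² + (3)²) = √9 = 3
|P_3P_4| = √((-8)² + (15)²) = √289 = 17
|P_4P_5| = √((-4)² + (-3)²) = √25 = 5
|P_5P_1| = √((0)² + (-24)²) = √576 = 24
Perimeter = 15 + 3 + 17 + 5 + 24 = 64.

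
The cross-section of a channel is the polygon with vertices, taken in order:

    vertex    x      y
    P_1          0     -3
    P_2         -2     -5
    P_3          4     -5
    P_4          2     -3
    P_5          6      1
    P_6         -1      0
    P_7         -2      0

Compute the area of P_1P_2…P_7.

Apply the surveyor's formula: 2A = Σ (x_i·y_{i+1} − x_{i+1}·y_i), indices taken mod 7.
Σ = (-6) + (30) + (-2) + (20) + (1) + (0) + (6) = 49
Area = |Σ|/2 = 24.5.

24.5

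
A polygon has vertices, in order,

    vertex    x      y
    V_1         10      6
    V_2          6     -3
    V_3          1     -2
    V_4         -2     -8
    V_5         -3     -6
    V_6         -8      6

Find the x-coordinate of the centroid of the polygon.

Apply the shoelace (surveyor's) formula. First the cross-terms c_i = x_i·y_{i+1} − x_{i+1}·y_i:
  -66, -9, -12, -12, -66, -108  ⇒  2A = -273, A = -136.5.
Then Σ (x_i + x_{i+1})·c_i = -537, so x̄ = -537 / (6·(-136.5)) = 179/273.

179/273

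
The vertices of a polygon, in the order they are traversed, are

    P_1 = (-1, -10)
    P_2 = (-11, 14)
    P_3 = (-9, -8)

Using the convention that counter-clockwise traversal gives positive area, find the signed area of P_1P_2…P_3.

86

Apply the surveyor's formula: 2A = Σ (x_i·y_{i+1} − x_{i+1}·y_i), indices taken mod 3.
Cross-terms: -124, 214, 82  ⇒  Σ = 172
Signed area = Σ/2 = 86 (positive ⇒ counter-clockwise traversal).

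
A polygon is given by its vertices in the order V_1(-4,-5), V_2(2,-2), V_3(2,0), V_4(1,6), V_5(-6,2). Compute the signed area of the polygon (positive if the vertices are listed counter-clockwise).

Apply Gauss's area formula: 2A = Σ (x_i·y_{i+1} − x_{i+1}·y_i), indices taken mod 5.
Σ = (18) + (4) + (12) + (38) + (38) = 110
Signed area = Σ/2 = 55 (positive ⇒ counter-clockwise traversal).

55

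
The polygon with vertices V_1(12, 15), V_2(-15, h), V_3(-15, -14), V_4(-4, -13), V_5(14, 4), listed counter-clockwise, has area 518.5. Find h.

5

The doubled signed area Σ (x_i y_{i+1} − x_{i+1} y_i) is linear in h.
With h=0 it equals 902; the coefficient of h is 27 (from the two edges through V_2).
So 27·h + 902 = 2·518.5 = 1037 ⇒ h = 5.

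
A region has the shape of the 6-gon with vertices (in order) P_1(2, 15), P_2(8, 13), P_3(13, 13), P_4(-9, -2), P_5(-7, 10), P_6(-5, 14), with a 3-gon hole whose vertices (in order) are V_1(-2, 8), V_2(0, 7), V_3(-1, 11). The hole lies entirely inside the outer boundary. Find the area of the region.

158

Outer boundary:
P_1→P_2: (2)(13) − (8)(15) = -94
P_2→P_3: (8)(13) − (13)(13) = -65
P_3→P_4: (13)(-2) − (-9)(13) = 91
P_4→P_5: (-9)(10) − (-7)(-2) = -104
P_5→P_6: (-7)(14) − (-5)(10) = -48
P_6→P_1: (-5)(15) − (2)(14) = -103
Σ = -323
Area = |Σ|/2 = 161.5.
Hole:
Apply the surveyor's formula: 2A = Σ (x_i·y_{i+1} − x_{i+1}·y_i), indices taken mod 3.
Cross-terms: -14, 7, 14  ⇒  Σ = 7
Area = |Σ|/2 = 3.5.
Net area = 161.5 − 3.5 = 158.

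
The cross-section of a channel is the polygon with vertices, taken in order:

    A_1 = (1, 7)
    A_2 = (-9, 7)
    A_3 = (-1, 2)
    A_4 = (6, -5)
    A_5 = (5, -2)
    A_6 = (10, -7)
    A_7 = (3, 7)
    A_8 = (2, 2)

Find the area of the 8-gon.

Σ = (70) + (-11) + (-7) + (13) + (-15) + (91) + (-8) + (12) = 145
Area = |Σ|/2 = 72.5.

72.5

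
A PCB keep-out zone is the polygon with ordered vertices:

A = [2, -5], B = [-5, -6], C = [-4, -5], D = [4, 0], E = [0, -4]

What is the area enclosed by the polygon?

12

A→B: (2)(-6) − (-5)(-5) = -37
B→C: (-5)(-5) − (-4)(-6) = 1
C→D: (-4)(0) − (4)(-5) = 20
D→E: (4)(-4) − (0)(0) = -16
E→A: (0)(-5) − (2)(-4) = 8
Σ = -24
Area = |Σ|/2 = 12.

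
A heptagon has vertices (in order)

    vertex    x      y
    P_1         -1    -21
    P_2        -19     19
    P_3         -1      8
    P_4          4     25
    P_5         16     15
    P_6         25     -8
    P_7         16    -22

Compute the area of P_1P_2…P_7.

1115.5

Apply Gauss's area formula: 2A = Σ (x_i·y_{i+1} − x_{i+1}·y_i), indices taken mod 7.
Σ = (-418) + (-133) + (-57) + (-340) + (-503) + (-422) + (-358) = -2231
Area = |Σ|/2 = 1115.5.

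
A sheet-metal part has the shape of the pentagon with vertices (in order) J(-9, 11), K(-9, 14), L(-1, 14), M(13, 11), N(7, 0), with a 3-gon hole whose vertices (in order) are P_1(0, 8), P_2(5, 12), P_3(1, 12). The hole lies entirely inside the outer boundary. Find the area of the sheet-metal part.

Outer boundary:
Σ = (-27) + (-112) + (-193) + (-77) + (77) = -332
Area = |Σ|/2 = 166.
Hole:
Apply the shoelace formula: 2A = Σ (x_i·y_{i+1} − x_{i+1}·y_i), indices taken mod 3.
Σ = (-40) + (48) + (8) = 16
Area = |Σ|/2 = 8.
Net area = 166 − 8 = 158.

158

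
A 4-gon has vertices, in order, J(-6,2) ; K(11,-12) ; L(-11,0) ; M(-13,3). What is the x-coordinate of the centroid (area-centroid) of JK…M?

-398/123

Apply the shoelace (surveyor's) formula. First the cross-terms c_i = x_i·y_{i+1} − x_{i+1}·y_i:
  50, -132, -33, -8  ⇒  2A = -123, A = -61.5.
Then Σ (x_i + x_{i+1})·c_i = 1194, so x̄ = 1194 / (6·(-61.5)) = -398/123.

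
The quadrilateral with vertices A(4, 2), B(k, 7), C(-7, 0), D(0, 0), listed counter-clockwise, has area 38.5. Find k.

0

The doubled signed area Σ (x_i y_{i+1} − x_{i+1} y_i) is linear in k.
With k=0 it equals 77; the coefficient of k is -2 (from the two edges through B).
So -2·k + 77 = 2·38.5 = 77 ⇒ k = 0.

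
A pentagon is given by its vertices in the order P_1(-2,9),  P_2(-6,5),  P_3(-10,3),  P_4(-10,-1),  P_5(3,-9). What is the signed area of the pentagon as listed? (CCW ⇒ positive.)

P_1→P_2: (-2)(5) − (-6)(9) = 44
P_2→P_3: (-6)(3) − (-10)(5) = 32
P_3→P_4: (-10)(-1) − (-10)(3) = 40
P_4→P_5: (-10)(-9) − (3)(-1) = 93
P_5→P_1: (3)(9) − (-2)(-9) = 9
Σ = 218
Signed area = Σ/2 = 109 (positive ⇒ counter-clockwise traversal).

109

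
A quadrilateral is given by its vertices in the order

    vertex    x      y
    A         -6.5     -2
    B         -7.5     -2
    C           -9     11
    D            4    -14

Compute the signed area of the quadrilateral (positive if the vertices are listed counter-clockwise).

Apply Gauss's area formula: 2A = Σ (x_i·y_{i+1} − x_{i+1}·y_i), indices taken mod 4.
Cross-terms: -2, -100.5, 82, -99  ⇒  Σ = -119.5
Signed area = Σ/2 = -59.75 (negative ⇒ clockwise traversal).

-59.75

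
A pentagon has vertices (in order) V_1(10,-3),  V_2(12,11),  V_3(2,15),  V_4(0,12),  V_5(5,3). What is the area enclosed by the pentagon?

111.5

Apply the shoelace (surveyor's) formula: 2A = Σ (x_i·y_{i+1} − x_{i+1}·y_i), indices taken mod 5.
V_1→V_2: (10)(11) − (12)(-3) = 146
V_2→V_3: (12)(15) − (2)(11) = 158
V_3→V_4: (2)(12) − (0)(15) = 24
V_4→V_5: (0)(3) − (5)(12) = -60
V_5→V_1: (5)(-3) − (10)(3) = -45
Σ = 223
Area = |Σ|/2 = 111.5.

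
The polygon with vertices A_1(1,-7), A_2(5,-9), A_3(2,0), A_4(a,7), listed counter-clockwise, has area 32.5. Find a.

-2

The doubled signed area Σ (x_i y_{i+1} − x_{i+1} y_i) is linear in a.
With a=0 it equals 51; the coefficient of a is -7 (from the two edges through A_4).
So -7·a + 51 = 2·32.5 = 65 ⇒ a = -2.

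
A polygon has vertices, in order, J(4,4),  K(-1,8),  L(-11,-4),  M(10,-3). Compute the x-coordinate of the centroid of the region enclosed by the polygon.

-31/69

Apply the surveyor's formula. First the cross-terms c_i = x_i·y_{i+1} − x_{i+1}·y_i:
  36, 92, 73, 52  ⇒  2A = 253, A = 126.5.
Then Σ (x_i + x_{i+1})·c_i = -341, so x̄ = -341 / (6·126.5) = -31/69.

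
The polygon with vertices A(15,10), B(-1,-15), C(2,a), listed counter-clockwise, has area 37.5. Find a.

-15

The doubled signed area Σ (x_i y_{i+1} − x_{i+1} y_i) is linear in a.
With a=0 it equals -165; the coefficient of a is -16 (from the two edges through C).
So -16·a + -165 = 2·37.5 = 75 ⇒ a = -15.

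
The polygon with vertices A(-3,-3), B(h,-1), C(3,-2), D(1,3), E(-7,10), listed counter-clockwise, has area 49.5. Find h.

0

The doubled signed area Σ (x_i y_{i+1} − x_{i+1} y_i) is linear in h.
With h=0 it equals 99; the coefficient of h is 1 (from the two edges through B).
So 1·h + 99 = 2·49.5 = 99 ⇒ h = 0.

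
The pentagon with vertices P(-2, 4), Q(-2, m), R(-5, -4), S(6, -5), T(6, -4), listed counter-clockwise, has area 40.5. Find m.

Write out the shoelace sum; only the two edges meeting at Q involve m:
2·Area = [((-2)·m − (-2)·4) + ((-2)·(-4) − (-5)·m)] + 71
       = 3·m + 87 = 81
⇒ m = -2.

-2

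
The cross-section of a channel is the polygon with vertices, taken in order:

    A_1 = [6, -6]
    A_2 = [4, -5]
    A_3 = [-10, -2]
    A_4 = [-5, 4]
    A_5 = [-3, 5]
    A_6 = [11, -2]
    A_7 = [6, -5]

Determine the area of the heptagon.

Σ = (-6) + (-58) + (-50) + (-13) + (-49) + (-43) + (-6) = -225
Area = |Σ|/2 = 112.5.

112.5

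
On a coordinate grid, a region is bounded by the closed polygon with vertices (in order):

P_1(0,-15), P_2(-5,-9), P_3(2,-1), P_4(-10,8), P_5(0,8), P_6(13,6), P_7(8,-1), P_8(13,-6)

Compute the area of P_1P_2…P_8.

260.5

P_1→P_2: (0)(-9) − (-5)(-15) = -75
P_2→P_3: (-5)(-1) − (2)(-9) = 23
P_3→P_4: (2)(8) − (-10)(-1) = 6
P_4→P_5: (-10)(8) − (0)(8) = -80
P_5→P_6: (0)(6) − (13)(8) = -104
P_6→P_7: (13)(-1) − (8)(6) = -61
P_7→P_8: (8)(-6) − (13)(-1) = -35
P_8→P_1: (13)(-15) − (0)(-6) = -195
Σ = -521
Area = |Σ|/2 = 260.5.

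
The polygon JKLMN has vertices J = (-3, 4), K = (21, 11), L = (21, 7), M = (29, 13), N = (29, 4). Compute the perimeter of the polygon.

80

|JK| = √((24)² + (7)²) = √625 = 25
|KL| = √((0)² + (-4)²) = √16 = 4
|LM| = √((8)² + (6)²) = √100 = 10
|MN| = √((0)² + (-9)²) = √81 = 9
|NJ| = √((-32)² + (0)²) = √1024 = 32
Perimeter = 25 + 4 + 10 + 9 + 32 = 80.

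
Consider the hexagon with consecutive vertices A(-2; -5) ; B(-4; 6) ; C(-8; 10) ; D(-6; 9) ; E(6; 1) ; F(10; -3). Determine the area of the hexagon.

90

Σ = (-32) + (8) + (-12) + (-60) + (-28) + (-56) = -180
Area = |Σ|/2 = 90.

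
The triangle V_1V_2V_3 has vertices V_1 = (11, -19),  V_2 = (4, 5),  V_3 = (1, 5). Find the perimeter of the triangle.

54

|V_1V_2| = √((-7)² + (24)²) = √625 = 25
|V_2V_3| = √((-3)² + (0)²) = √9 = 3
|V_3V_1| = √((10)² + (-24)²) = √676 = 26
Perimeter = 25 + 3 + 26 = 54.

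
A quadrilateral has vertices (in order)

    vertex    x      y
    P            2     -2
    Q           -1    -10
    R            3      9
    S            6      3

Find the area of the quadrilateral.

Cross-terms: -22, 21, -45, -18  ⇒  Σ = -64
Area = |Σ|/2 = 32.

32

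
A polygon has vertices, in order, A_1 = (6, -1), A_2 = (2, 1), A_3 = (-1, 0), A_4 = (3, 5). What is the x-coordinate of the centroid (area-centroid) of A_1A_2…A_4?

Apply the surveyor's formula. First the cross-terms c_i = x_i·y_{i+1} − x_{i+1}·y_i:
  8, 1, -5, -33  ⇒  2A = -29, A = -14.5.
Then Σ (x_i + x_{i+1})·c_i = -242, so x̄ = -242 / (6·(-14.5)) = 242/87.

242/87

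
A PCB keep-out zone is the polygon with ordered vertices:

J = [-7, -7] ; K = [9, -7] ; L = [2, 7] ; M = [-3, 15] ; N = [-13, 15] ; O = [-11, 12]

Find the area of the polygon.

280

Apply the shoelace (surveyor's) formula: 2A = Σ (x_i·y_{i+1} − x_{i+1}·y_i), indices taken mod 6.
Σ = (112) + (77) + (51) + (150) + (9) + (161) = 560
Area = |Σ|/2 = 280.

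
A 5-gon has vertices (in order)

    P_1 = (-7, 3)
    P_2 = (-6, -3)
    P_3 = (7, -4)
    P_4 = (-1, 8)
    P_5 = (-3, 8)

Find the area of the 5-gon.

Apply Gauss's area formula: 2A = Σ (x_i·y_{i+1} − x_{i+1}·y_i), indices taken mod 5.
Σ = (39) + (45) + (52) + (16) + (47) = 199
Area = |Σ|/2 = 99.5.

99.5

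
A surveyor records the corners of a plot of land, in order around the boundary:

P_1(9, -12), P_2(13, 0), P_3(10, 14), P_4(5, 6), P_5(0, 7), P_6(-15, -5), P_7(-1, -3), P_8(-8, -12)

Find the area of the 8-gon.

350

Apply the shoelace (surveyor's) formula: 2A = Σ (x_i·y_{i+1} − x_{i+1}·y_i), indices taken mod 8.
P_1→P_2: (9)(0) − (13)(-12) = 156
P_2→P_3: (13)(14) − (10)(0) = 182
P_3→P_4: (10)(6) − (5)(14) = -10
P_4→P_5: (5)(7) − (0)(6) = 35
P_5→P_6: (0)(-5) − (-15)(7) = 105
P_6→P_7: (-15)(-3) − (-1)(-5) = 40
P_7→P_8: (-1)(-12) − (-8)(-3) = -12
P_8→P_1: (-8)(-12) − (9)(-12) = 204
Σ = 700
Area = |Σ|/2 = 350.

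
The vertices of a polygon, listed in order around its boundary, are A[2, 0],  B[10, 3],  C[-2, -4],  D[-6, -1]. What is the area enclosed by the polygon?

24

Apply Gauss's area formula: 2A = Σ (x_i·y_{i+1} − x_{i+1}·y_i), indices taken mod 4.
Cross-terms: 6, -34, -22, 2  ⇒  Σ = -48
Area = |Σ|/2 = 24.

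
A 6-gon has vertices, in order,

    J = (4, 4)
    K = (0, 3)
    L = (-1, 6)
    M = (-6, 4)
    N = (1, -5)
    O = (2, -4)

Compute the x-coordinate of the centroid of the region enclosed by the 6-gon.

Apply the shoelace formula. First the cross-terms c_i = x_i·y_{i+1} − x_{i+1}·y_i:
  12, 3, 32, 26, 6, 24  ⇒  2A = 103, A = 51.5.
Then Σ (x_i + x_{i+1})·c_i = -147, so x̄ = -147 / (6·51.5) = -49/103.

-49/103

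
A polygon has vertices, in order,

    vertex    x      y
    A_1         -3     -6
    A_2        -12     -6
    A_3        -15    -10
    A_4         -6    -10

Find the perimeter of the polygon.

|A_1A_2| = √((-9)² + (0)²) = √81 = 9
|A_2A_3| = √((-3)² + (-4)²) = √25 = 5
|A_3A_4| = √((9)² + (0)²) = √81 = 9
|A_4A_1| = √((3)² + (4)²) = √25 = 5
Perimeter = 9 + 5 + 9 + 5 = 28.

28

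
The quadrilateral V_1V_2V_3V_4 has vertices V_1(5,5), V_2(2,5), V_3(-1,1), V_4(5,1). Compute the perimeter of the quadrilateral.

|V_1V_2| = √((-3)² + (0)²) = √9 = 3
|V_2V_3| = √((-3)² + (-4)²) = √25 = 5
|V_3V_4| = √((6)² + (0)²) = √36 = 6
|V_4V_1| = √((0)² + (4)²) = √16 = 4
Perimeter = 3 + 5 + 6 + 4 = 18.

18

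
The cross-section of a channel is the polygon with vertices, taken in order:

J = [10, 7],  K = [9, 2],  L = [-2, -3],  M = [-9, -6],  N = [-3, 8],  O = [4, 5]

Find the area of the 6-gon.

120

Cross-terms: -43, -23, -15, -90, -47, -22  ⇒  Σ = -240
Area = |Σ|/2 = 120.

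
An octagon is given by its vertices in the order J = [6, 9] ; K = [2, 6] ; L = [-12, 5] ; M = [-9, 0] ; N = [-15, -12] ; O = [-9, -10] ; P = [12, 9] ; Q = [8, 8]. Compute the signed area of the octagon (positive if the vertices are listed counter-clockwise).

Apply the surveyor's formula: 2A = Σ (x_i·y_{i+1} − x_{i+1}·y_i), indices taken mod 8.
J→K: (6)(6) − (2)(9) = 18
K→L: (2)(5) − (-12)(6) = 82
L→M: (-12)(0) − (-9)(5) = 45
M→N: (-9)(-12) − (-15)(0) = 108
N→O: (-15)(-10) − (-9)(-12) = 42
O→P: (-9)(9) − (12)(-10) = 39
P→Q: (12)(8) − (8)(9) = 24
Q→J: (8)(9) − (6)(8) = 24
Σ = 382
Signed area = Σ/2 = 191 (positive ⇒ counter-clockwise traversal).

191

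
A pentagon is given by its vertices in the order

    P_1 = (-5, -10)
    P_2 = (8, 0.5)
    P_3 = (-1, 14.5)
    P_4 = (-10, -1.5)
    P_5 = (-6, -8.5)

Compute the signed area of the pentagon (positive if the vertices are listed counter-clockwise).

Cross-terms: 77.5, 116.5, 146.5, 76, 17.5  ⇒  Σ = 434
Signed area = Σ/2 = 217 (positive ⇒ counter-clockwise traversal).

217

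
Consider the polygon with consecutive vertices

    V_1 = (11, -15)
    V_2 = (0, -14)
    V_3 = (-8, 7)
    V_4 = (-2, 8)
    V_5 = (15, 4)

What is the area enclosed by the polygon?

356.5

Apply Gauss's area formula: 2A = Σ (x_i·y_{i+1} − x_{i+1}·y_i), indices taken mod 5.
Σ = (-154) + (-112) + (-50) + (-128) + (-269) = -713
Area = |Σ|/2 = 356.5.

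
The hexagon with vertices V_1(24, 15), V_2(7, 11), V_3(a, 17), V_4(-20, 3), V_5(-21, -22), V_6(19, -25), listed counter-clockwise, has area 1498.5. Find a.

The doubled signed area Σ (x_i y_{i+1} − x_{i+1} y_i) is linear in a.
With a=0 it equals 2949; the coefficient of a is -8 (from the two edges through V_3).
So -8·a + 2949 = 2·1498.5 = 2997 ⇒ a = -6.

-6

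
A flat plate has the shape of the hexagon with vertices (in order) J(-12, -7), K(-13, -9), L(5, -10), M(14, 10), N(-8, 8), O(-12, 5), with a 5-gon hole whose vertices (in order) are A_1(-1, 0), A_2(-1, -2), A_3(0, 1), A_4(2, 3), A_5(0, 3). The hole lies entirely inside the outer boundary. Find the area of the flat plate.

383

Outer boundary:
Cross-terms: 17, 175, 190, 192, 56, 144  ⇒  Σ = 774
Area = |Σ|/2 = 387.
Hole:
Apply Gauss's area formula: 2A = Σ (x_i·y_{i+1} − x_{i+1}·y_i), indices taken mod 5.
A_1→A_2: (-1)(-2) − (-1)(0) = 2
A_2→A_3: (-1)(1) − (0)(-2) = -1
A_3→A_4: (0)(3) − (2)(1) = -2
A_4→A_5: (2)(3) − (0)(3) = 6
A_5→A_1: (0)(0) − (-1)(3) = 3
Σ = 8
Area = |Σ|/2 = 4.
Net area = 387 − 4 = 383.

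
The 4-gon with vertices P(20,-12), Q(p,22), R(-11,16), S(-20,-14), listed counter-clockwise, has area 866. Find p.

The doubled signed area Σ (x_i y_{i+1} − x_{i+1} y_i) is linear in p.
With p=0 it equals 1676; the coefficient of p is 28 (from the two edges through Q).
So 28·p + 1676 = 2·866 = 1732 ⇒ p = 2.

2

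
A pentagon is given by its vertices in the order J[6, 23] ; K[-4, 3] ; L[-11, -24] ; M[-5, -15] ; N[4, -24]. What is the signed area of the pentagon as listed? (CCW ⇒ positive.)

Cross-terms: 110, 129, 45, 180, 236  ⇒  Σ = 700
Signed area = Σ/2 = 350 (positive ⇒ counter-clockwise traversal).

350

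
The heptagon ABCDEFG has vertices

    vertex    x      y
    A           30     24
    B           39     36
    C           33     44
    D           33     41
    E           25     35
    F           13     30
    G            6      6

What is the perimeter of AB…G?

106

|AB| = √((9)² + (12)²) = √225 = 15
|BC| = √((-6)² + (8)²) = √100 = 10
|CD| = √((0)² + (-3)²) = √9 = 3
|DE| = √((-8)² + (-6)²) = √100 = 10
|EF| = √((-12)² + (-5)²) = √169 = 13
|FG| = √((-7)² + (-24)²) = √625 = 25
|GA| = √((24)² + (18)²) = √900 = 30
Perimeter = 15 + 10 + 3 + 10 + 13 + 25 + 30 = 106.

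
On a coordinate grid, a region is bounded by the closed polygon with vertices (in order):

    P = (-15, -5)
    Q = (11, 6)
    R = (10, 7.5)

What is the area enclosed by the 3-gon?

25

Apply the surveyor's formula: 2A = Σ (x_i·y_{i+1} − x_{i+1}·y_i), indices taken mod 3.
Σ = (-35) + (22.5) + (62.5) = 50
Area = |Σ|/2 = 25.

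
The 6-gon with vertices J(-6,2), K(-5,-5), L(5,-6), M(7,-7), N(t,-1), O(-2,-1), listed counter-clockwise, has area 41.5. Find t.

The doubled signed area Σ (x_i y_{i+1} − x_{i+1} y_i) is linear in t.
With t=0 it equals 83; the coefficient of t is 6 (from the two edges through N).
So 6·t + 83 = 2·41.5 = 83 ⇒ t = 0.

0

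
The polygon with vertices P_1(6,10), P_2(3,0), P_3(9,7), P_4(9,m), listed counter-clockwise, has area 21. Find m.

The doubled signed area Σ (x_i y_{i+1} − x_{i+1} y_i) is linear in m.
With m=0 it equals 18; the coefficient of m is 3 (from the two edges through P_4).
So 3·m + 18 = 2·21 = 42 ⇒ m = 8.

8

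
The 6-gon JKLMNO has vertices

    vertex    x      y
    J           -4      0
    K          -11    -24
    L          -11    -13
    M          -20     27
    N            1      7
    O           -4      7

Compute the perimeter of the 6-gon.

|JK| = √((-7)² + (-24)²) = √625 = 25
|KL| = √((0)² + (11)²) = √121 = 11
|LM| = √((-9)² + (40)²) = √1681 = 41
|MN| = √((21)² + (-20)²) = √841 = 29
|NO| = √((-5)² + (0)²) = √25 = 5
|OJ| = √((0)² + (-7)²) = √49 = 7
Perimeter = 25 + 11 + 41 + 29 + 5 + 7 = 118.

118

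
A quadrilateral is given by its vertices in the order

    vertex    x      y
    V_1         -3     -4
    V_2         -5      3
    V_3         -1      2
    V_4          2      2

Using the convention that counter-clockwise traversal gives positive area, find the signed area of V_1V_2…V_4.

-22

Cross-terms: -29, -7, -6, -2  ⇒  Σ = -44
Signed area = Σ/2 = -22 (negative ⇒ clockwise traversal).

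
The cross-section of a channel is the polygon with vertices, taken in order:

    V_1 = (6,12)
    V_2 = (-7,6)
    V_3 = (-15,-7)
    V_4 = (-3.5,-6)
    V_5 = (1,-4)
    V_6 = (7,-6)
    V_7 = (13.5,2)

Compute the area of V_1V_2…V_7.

Cross-terms: 120, 139, 65.5, 20, 22, 95, 150  ⇒  Σ = 611.5
Area = |Σ|/2 = 305.75.

305.75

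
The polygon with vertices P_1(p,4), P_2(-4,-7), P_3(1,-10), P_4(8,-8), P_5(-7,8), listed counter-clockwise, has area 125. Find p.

The doubled signed area Σ (x_i y_{i+1} − x_{i+1} y_i) is linear in p.
With p=0 it equals 115; the coefficient of p is -15 (from the two edges through P_1).
So -15·p + 115 = 2·125 = 250 ⇒ p = -9.

-9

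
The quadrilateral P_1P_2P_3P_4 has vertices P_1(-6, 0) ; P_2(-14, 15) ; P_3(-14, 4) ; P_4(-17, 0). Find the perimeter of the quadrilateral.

44

|P_1P_2| = √((-8)² + (15)²) = √289 = 17
|P_2P_3| = √((0)² + (-11)²) = √121 = 11
|P_3P_4| = √((-3)² + (-4)²) = √25 = 5
|P_4P_1| = √((11)² + (0)²) = √121 = 11
Perimeter = 17 + 11 + 5 + 11 = 44.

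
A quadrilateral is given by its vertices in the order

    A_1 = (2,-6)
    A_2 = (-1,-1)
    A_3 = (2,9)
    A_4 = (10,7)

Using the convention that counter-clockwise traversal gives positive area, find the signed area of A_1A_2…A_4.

-82.5

Cross-terms: -8, -7, -76, -74  ⇒  Σ = -165
Signed area = Σ/2 = -82.5 (negative ⇒ clockwise traversal).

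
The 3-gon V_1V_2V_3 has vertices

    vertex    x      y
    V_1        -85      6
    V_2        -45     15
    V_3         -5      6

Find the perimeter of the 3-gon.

162

|V_1V_2| = √((40)² + (9)²) = √1681 = 41
|V_2V_3| = √((40)² + (-9)²) = √1681 = 41
|V_3V_1| = √((-80)² + (0)²) = √6400 = 80
Perimeter = 41 + 41 + 80 = 162.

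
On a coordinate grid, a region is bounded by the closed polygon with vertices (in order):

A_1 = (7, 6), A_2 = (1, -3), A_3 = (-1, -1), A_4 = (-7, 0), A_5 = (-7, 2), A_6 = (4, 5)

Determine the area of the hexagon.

53

Σ = (-27) + (-4) + (-7) + (-14) + (-43) + (-11) = -106
Area = |Σ|/2 = 53.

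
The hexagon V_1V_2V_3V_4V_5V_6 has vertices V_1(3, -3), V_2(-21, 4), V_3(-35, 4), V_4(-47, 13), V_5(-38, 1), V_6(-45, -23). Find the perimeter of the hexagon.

|V_1V_2| = √((-24)² + (7)²) = √625 = 25
|V_2V_3| = √((-14)² + (0)²) = √196 = 14
|V_3V_4| = √((-12)² + (9)²) = √225 = 15
|V_4V_5| = √((9)² + (-12)²) = √225 = 15
|V_5V_6| = √((-7)² + (-24)²) = √625 = 25
|V_6V_1| = √((48)² + (20)²) = √2704 = 52
Perimeter = 25 + 14 + 15 + 15 + 25 + 52 = 146.

146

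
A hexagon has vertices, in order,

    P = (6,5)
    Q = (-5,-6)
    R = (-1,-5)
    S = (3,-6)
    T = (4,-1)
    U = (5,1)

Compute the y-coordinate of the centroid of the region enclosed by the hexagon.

Apply the shoelace (surveyor's) formula. First the cross-terms c_i = x_i·y_{i+1} − x_{i+1}·y_i:
  -11, 19, 21, 21, 9, 19  ⇒  2A = 78, A = 39.
Then Σ (y_i + y_{i+1})·c_i = -462, so ȳ = -462 / (6·39) = -77/39.

-77/39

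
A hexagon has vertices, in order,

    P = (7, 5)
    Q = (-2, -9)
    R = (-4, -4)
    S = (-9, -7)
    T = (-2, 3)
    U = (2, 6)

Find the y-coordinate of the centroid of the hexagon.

-157/270

Apply Gauss's area formula. First the cross-terms c_i = x_i·y_{i+1} − x_{i+1}·y_i:
  -53, -28, -8, -41, -18, -32  ⇒  2A = -180, A = -90.
Then Σ (y_i + y_{i+1})·c_i = 314, so ȳ = 314 / (6·(-90)) = -157/270.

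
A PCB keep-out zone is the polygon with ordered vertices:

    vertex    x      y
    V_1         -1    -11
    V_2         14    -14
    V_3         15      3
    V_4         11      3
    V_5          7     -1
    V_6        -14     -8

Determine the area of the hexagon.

Apply Gauss's area formula: 2A = Σ (x_i·y_{i+1} − x_{i+1}·y_i), indices taken mod 6.
Σ = (168) + (252) + (12) + (-32) + (-70) + (146) = 476
Area = |Σ|/2 = 238.

238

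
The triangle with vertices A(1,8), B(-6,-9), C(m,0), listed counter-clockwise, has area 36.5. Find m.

2

Write out the shoelace sum; only the two edges meeting at C involve m:
2·Area = [((-6)·0 − m·(-9)) + (m·8 − 1·0)] + 39
       = 17·m + 39 = 73
⇒ m = 2.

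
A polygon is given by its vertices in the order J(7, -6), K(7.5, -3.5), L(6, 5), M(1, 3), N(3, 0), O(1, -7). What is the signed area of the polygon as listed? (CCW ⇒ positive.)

Apply the surveyor's formula: 2A = Σ (x_i·y_{i+1} − x_{i+1}·y_i), indices taken mod 6.
J→K: (7)(-3.5) − (7.5)(-6) = 20.5
K→L: (7.5)(5) − (6)(-3.5) = 58.5
L→M: (6)(3) − (1)(5) = 13
M→N: (1)(0) − (3)(3) = -9
N→O: (3)(-7) − (1)(0) = -21
O→J: (1)(-6) − (7)(-7) = 43
Σ = 105
Signed area = Σ/2 = 52.5 (positive ⇒ counter-clockwise traversal).

52.5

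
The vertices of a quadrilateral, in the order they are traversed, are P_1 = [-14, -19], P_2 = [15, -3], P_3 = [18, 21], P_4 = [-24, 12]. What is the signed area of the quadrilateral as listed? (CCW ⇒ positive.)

Apply Gauss's area formula: 2A = Σ (x_i·y_{i+1} − x_{i+1}·y_i), indices taken mod 4.
Σ = (327) + (369) + (720) + (624) = 2040
Signed area = Σ/2 = 1020 (positive ⇒ counter-clockwise traversal).

1020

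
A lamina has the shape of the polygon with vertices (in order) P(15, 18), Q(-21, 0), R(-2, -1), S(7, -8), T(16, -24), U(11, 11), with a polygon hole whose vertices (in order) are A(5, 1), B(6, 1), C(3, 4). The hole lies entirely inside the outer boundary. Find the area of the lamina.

Outer boundary:
Apply the surveyor's formula: 2A = Σ (x_i·y_{i+1} − x_{i+1}·y_i), indices taken mod 6.
Cross-terms: 378, 21, 23, -40, 440, 33  ⇒  Σ = 855
Area = |Σ|/2 = 427.5.
Hole:
Apply the shoelace (surveyor's) formula: 2A = Σ (x_i·y_{i+1} − x_{i+1}·y_i), indices taken mod 3.
Cross-terms: -1, 21, -17  ⇒  Σ = 3
Area = |Σ|/2 = 1.5.
Net area = 427.5 − 1.5 = 426.

426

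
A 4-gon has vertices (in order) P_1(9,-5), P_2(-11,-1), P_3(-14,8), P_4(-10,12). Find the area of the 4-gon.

Apply Gauss's area formula: 2A = Σ (x_i·y_{i+1} − x_{i+1}·y_i), indices taken mod 4.
P_1→P_2: (9)(-1) − (-11)(-5) = -64
P_2→P_3: (-11)(8) − (-14)(-1) = -102
P_3→P_4: (-14)(12) − (-10)(8) = -88
P_4→P_1: (-10)(-5) − (9)(12) = -58
Σ = -312
Area = |Σ|/2 = 156.

156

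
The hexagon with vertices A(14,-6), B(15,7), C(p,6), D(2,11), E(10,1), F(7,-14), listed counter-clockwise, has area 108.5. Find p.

13

The doubled signed area Σ (x_i y_{i+1} − x_{i+1} y_i) is linear in p.
With p=0 it equals 165; the coefficient of p is 4 (from the two edges through C).
So 4·p + 165 = 2·108.5 = 217 ⇒ p = 13.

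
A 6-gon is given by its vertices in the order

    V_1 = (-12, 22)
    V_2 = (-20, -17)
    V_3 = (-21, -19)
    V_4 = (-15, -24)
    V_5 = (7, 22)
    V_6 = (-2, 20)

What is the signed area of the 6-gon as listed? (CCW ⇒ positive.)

552

Apply the surveyor's formula: 2A = Σ (x_i·y_{i+1} − x_{i+1}·y_i), indices taken mod 6.
Σ = (644) + (23) + (219) + (-162) + (184) + (196) = 1104
Signed area = Σ/2 = 552 (positive ⇒ counter-clockwise traversal).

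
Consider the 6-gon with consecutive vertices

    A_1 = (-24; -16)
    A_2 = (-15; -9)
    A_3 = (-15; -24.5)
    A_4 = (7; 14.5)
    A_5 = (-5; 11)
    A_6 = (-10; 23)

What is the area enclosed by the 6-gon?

A_1→A_2: (-24)(-9) − (-15)(-16) = -24
A_2→A_3: (-15)(-24.5) − (-15)(-9) = 232.5
A_3→A_4: (-15)(14.5) − (7)(-24.5) = -46
A_4→A_5: (7)(11) − (-5)(14.5) = 149.5
A_5→A_6: (-5)(23) − (-10)(11) = -5
A_6→A_1: (-10)(-16) − (-24)(23) = 712
Σ = 1019
Area = |Σ|/2 = 509.5.

509.5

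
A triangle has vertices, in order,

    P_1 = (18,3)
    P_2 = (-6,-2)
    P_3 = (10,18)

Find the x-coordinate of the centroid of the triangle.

Apply the shoelace formula. First the cross-terms c_i = x_i·y_{i+1} − x_{i+1}·y_i:
  -18, -88, -294  ⇒  2A = -400, A = -200.
Then Σ (x_i + x_{i+1})·c_i = -8800, so x̄ = -8800 / (6·(-200)) = 22/3.

22/3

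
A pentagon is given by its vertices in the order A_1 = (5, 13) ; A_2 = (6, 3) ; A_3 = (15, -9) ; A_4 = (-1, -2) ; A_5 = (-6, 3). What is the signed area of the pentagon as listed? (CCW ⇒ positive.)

-154.5

Σ = (-63) + (-99) + (-39) + (-15) + (-93) = -309
Signed area = Σ/2 = -154.5 (negative ⇒ clockwise traversal).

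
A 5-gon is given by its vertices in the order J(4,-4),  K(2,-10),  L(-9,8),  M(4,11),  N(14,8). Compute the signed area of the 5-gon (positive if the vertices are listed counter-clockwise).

Σ = (-32) + (-74) + (-131) + (-122) + (-88) = -447
Signed area = Σ/2 = -223.5 (negative ⇒ clockwise traversal).

-223.5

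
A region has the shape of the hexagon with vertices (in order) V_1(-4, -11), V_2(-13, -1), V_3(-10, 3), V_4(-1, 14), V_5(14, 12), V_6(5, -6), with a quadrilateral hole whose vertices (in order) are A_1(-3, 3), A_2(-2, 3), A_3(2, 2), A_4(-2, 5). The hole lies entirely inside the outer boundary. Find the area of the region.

Outer boundary:
Apply Gauss's area formula: 2A = Σ (x_i·y_{i+1} − x_{i+1}·y_i), indices taken mod 6.
Σ = (-139) + (-49) + (-137) + (-208) + (-144) + (-79) = -756
Area = |Σ|/2 = 378.
Hole:
Apply Gauss's area formula: 2A = Σ (x_i·y_{i+1} − x_{i+1}·y_i), indices taken mod 4.
A_1→A_2: (-3)(3) − (-2)(3) = -3
A_2→A_3: (-2)(2) − (2)(3) = -10
A_3→A_4: (2)(5) − (-2)(2) = 14
A_4→A_1: (-2)(3) − (-3)(5) = 9
Σ = 10
Area = |Σ|/2 = 5.
Net area = 378 − 5 = 373.

373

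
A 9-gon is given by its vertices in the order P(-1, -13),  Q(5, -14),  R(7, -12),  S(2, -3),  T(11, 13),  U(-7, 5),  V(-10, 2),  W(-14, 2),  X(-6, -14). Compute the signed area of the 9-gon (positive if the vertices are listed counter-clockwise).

320.5

Σ = (79) + (38) + (3) + (59) + (146) + (36) + (8) + (208) + (64) = 641
Signed area = Σ/2 = 320.5 (positive ⇒ counter-clockwise traversal).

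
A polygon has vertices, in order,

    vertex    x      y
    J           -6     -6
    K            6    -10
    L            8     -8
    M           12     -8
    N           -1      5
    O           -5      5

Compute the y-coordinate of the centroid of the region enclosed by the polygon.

Apply the shoelace formula. First the cross-terms c_i = x_i·y_{i+1} − x_{i+1}·y_i:
  96, 32, 32, 52, 20, 60  ⇒  2A = 292, A = 146.
Then Σ (y_i + y_{i+1})·c_i = -2640, so ȳ = -2640 / (6·146) = -220/73.

-220/73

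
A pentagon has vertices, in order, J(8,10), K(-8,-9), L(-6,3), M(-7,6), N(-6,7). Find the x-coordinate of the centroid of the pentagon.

-204/107

Apply Gauss's area formula. First the cross-terms c_i = x_i·y_{i+1} − x_{i+1}·y_i:
  8, -78, -15, -13, -116  ⇒  2A = -214, A = -107.
Then Σ (x_i + x_{i+1})·c_i = 1224, so x̄ = 1224 / (6·(-107)) = -204/107.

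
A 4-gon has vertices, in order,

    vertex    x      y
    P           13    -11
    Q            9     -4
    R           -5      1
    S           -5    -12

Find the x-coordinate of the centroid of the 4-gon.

Apply the shoelace formula. First the cross-terms c_i = x_i·y_{i+1} − x_{i+1}·y_i:
  47, -11, 65, 211  ⇒  2A = 312, A = 156.
Then Σ (x_i + x_{i+1})·c_i = 2028, so x̄ = 2028 / (6·156) = 13/6.

13/6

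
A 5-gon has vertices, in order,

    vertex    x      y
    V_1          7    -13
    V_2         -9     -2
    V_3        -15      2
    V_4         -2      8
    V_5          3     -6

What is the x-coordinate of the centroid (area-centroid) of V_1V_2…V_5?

Apply Gauss's area formula. First the cross-terms c_i = x_i·y_{i+1} − x_{i+1}·y_i:
  -131, -48, -116, -12, 3  ⇒  2A = -304, A = -152.
Then Σ (x_i + x_{i+1})·c_i = 3404, so x̄ = 3404 / (6·(-152)) = -851/228.

-851/228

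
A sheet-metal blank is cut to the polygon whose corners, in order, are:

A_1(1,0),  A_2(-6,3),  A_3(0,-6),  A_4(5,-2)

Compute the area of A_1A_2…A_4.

35.5

Cross-terms: 3, 36, 30, 2  ⇒  Σ = 71
Area = |Σ|/2 = 35.5.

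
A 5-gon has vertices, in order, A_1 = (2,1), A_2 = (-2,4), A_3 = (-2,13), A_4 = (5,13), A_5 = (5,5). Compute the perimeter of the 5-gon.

34

|A_1A_2| = √((-4)² + (3)²) = √25 = 5
|A_2A_3| = √((0)² + (9)²) = √81 = 9
|A_3A_4| = √((7)² + (0)²) = √49 = 7
|A_4A_5| = √((0)² + (-8)²) = √64 = 8
|A_5A_1| = √((-3)² + (-4)²) = √25 = 5
Perimeter = 5 + 9 + 7 + 8 + 5 = 34.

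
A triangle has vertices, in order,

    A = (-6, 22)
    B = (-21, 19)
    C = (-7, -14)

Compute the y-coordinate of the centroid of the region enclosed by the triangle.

9

Apply the shoelace formula. First the cross-terms c_i = x_i·y_{i+1} − x_{i+1}·y_i:
  348, 427, -238  ⇒  2A = 537, A = 268.5.
Then Σ (y_i + y_{i+1})·c_i = 14499, so ȳ = 14499 / (6·268.5) = 9.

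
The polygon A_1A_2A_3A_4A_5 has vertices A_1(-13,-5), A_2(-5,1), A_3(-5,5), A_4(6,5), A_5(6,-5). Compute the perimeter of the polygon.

|A_1A_2| = √((8)² + (6)²) = √100 = 10
|A_2A_3| = √((0)² + (4)²) = √16 = 4
|A_3A_4| = √((11)² + (0)²) = √121 = 11
|A_4A_5| = √((0)² + (-10)²) = √100 = 10
|A_5A_1| = √((-19)² + (0)²) = √361 = 19
Perimeter = 10 + 4 + 11 + 10 + 19 = 54.

54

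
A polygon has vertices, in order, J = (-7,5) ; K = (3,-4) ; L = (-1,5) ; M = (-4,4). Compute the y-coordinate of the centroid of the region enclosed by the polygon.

Apply the surveyor's formula. First the cross-terms c_i = x_i·y_{i+1} − x_{i+1}·y_i:
  13, 11, 16, 8  ⇒  2A = 48, A = 24.
Then Σ (y_i + y_{i+1})·c_i = 240, so ȳ = 240 / (6·24) = 5/3.

5/3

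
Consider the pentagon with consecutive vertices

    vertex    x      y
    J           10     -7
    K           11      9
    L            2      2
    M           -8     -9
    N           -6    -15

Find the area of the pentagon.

Apply the surveyor's formula: 2A = Σ (x_i·y_{i+1} − x_{i+1}·y_i), indices taken mod 5.
J→K: (10)(9) − (11)(-7) = 167
K→L: (11)(2) − (2)(9) = 4
L→M: (2)(-9) − (-8)(2) = -2
M→N: (-8)(-15) − (-6)(-9) = 66
N→J: (-6)(-7) − (10)(-15) = 192
Σ = 427
Area = |Σ|/2 = 213.5.

213.5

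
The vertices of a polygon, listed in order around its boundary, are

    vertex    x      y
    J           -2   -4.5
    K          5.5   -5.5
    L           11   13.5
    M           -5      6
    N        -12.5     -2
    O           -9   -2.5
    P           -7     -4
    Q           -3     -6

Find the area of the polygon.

Apply Gauss's area formula: 2A = Σ (x_i·y_{i+1} − x_{i+1}·y_i), indices taken mod 8.
J→K: (-2)(-5.5) − (5.5)(-4.5) = 35.75
K→L: (5.5)(13.5) − (11)(-5.5) = 134.75
L→M: (11)(6) − (-5)(13.5) = 133.5
M→N: (-5)(-2) − (-12.5)(6) = 85
N→O: (-12.5)(-2.5) − (-9)(-2) = 13.25
O→P: (-9)(-4) − (-7)(-2.5) = 18.5
P→Q: (-7)(-6) − (-3)(-4) = 30
Q→J: (-3)(-4.5) − (-2)(-6) = 1.5
Σ = 452.25
Area = |Σ|/2 = 226.125.

226.125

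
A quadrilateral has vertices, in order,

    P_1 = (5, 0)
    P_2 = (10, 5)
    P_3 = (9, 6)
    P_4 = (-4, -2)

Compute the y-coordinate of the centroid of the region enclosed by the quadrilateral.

Apply the shoelace (surveyor's) formula. First the cross-terms c_i = x_i·y_{i+1} − x_{i+1}·y_i:
  25, 15, 6, 10  ⇒  2A = 56, A = 28.
Then Σ (y_i + y_{i+1})·c_i = 294, so ȳ = 294 / (6·28) = 1.75.

1.75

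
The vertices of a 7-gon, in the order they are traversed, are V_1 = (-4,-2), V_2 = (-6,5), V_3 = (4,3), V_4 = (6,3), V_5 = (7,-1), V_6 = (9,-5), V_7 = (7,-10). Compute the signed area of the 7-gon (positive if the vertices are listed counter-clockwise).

-119

Apply the shoelace (surveyor's) formula: 2A = Σ (x_i·y_{i+1} − x_{i+1}·y_i), indices taken mod 7.
Σ = (-32) + (-38) + (-6) + (-27) + (-26) + (-55) + (-54) = -238
Signed area = Σ/2 = -119 (negative ⇒ clockwise traversal).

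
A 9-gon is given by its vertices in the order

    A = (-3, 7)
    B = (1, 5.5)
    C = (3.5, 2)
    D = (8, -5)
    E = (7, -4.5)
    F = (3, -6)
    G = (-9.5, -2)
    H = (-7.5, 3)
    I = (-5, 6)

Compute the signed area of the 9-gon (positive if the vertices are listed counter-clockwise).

Apply the shoelace (surveyor's) formula: 2A = Σ (x_i·y_{i+1} − x_{i+1}·y_i), indices taken mod 9.
Σ = (-23.5) + (-17.25) + (-33.5) + (-1) + (-28.5) + (-63) + (-43.5) + (-30) + (-17) = -257.25
Signed area = Σ/2 = -128.625 (negative ⇒ clockwise traversal).

-128.625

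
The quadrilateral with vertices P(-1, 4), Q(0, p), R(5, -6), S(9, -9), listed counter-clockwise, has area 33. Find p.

Write out the shoelace sum; only the two edges meeting at Q involve p:
2·Area = [((-1)·p − 0·4) + (0·(-6) − 5·p)] + 36
       = -6·p + 36 = 66
⇒ p = -5.

-5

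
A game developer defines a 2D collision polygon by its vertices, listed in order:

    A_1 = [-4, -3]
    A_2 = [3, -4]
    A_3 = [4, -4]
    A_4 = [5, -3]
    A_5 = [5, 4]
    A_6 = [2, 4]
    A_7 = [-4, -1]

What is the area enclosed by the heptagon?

53

Apply Gauss's area formula: 2A = Σ (x_i·y_{i+1} − x_{i+1}·y_i), indices taken mod 7.
Σ = (25) + (4) + (8) + (35) + (12) + (14) + (8) = 106
Area = |Σ|/2 = 53.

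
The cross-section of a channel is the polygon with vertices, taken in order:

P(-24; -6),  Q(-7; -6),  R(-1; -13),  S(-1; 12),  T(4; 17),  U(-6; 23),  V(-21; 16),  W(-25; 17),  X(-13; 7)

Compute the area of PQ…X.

506.5

Cross-terms: 102, 85, -25, -65, 194, 387, 43, 46, 246  ⇒  Σ = 1013
Area = |Σ|/2 = 506.5.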